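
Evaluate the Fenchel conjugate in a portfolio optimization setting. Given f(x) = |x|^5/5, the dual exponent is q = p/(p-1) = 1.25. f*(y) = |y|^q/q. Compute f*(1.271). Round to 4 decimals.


The conjugate exponent q satisfies 1/p + 1/q = 1.
p = 5, so q = 5/(5 - 1) = 1.25
|y|^q = 1.271^1.25 = 1.3495
f*(1.271) = 1.3495 / 1.25 = 1.0796


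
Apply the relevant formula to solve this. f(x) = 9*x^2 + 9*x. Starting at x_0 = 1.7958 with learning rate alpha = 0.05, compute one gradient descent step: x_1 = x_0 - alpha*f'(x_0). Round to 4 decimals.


We compute the gradient at x_0 and apply the update.
f'(x) = 18*x + 9
f'(1.7958) = 18*1.7958 + 9 = 41.3244
x_1 = 1.7958 - 0.05*41.3244 = -0.2704


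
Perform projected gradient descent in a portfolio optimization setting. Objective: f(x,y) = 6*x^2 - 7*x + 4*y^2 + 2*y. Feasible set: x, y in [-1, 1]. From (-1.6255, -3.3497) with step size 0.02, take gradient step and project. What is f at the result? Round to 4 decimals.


Step 1: Compute gradient at (-1.6255, -3.3497).
grad_x = 2*6*-1.6255 - 7 = -26.506
grad_y = 2*4*-3.3497 + 2 = -24.7976
Step 2: Gradient step.
x_raw = -1.6255 - 0.02*-26.506 = -1.0954
y_raw = -3.3497 - 0.02*-24.7976 = -2.8537
Step 3: Project onto [-1, 1].
x_proj = clip(-1.0954) = -1.0
y_proj = clip(-2.8537) = -1.0
Step 4: Evaluate f.
f(-1.0, -1.0) = 15.0


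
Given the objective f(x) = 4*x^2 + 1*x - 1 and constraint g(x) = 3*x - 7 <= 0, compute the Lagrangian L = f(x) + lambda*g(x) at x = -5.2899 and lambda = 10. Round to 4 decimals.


Step 1: Evaluate f(x).
f(-5.2899) = 4*(-5.2899)^2 + 1*(-5.2899) - 1 = 105.6423
Step 2: Evaluate g(x).
g(-5.2899) = 3*-5.2899 - 7 = -22.8697
Step 3: Compute Lagrangian.
L = 105.6423 + 10*-22.8697 = -123.0547


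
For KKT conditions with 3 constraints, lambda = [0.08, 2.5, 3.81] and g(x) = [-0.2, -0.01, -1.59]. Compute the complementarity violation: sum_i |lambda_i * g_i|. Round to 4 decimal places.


KKT complementary slackness check:
lambda_1 * g_1 = 0.08 * -0.2 = -0.016
lambda_2 * g_2 = 2.5 * -0.01 = -0.025
lambda_3 * g_3 = 3.81 * -1.59 = -6.0579
Total violation = 0.016 + 0.025 + 6.0579 = 6.0989


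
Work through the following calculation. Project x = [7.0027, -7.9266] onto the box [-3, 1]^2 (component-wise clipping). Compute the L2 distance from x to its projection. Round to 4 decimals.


Project each component onto [-3, 1].
clip(7.0027) = 1.0, clip(-7.9266) = -3.0
Projection = [1.0, -3.0]
Squared diffs: [36.0324, 24.2714]
Distance = sqrt(60.3038) = 7.7656


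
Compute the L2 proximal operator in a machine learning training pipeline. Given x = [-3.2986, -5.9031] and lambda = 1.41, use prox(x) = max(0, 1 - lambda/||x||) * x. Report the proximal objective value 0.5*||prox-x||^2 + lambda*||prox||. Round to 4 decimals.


Step 1: Compute ||x||.
||x|| = 6.7622
Step 2: Compute scaling factor.
scale = max(0, 1 - 1.41/6.7622) = 0.7915
Step 3: prox(x) = [-2.6108, -4.6722]
||prox(x)|| = 5.3522
Step 4: Proximal objective.
0.5*||prox-x||^2 = 0.9941
lambda*||prox|| = 7.5466
Total = 8.5407


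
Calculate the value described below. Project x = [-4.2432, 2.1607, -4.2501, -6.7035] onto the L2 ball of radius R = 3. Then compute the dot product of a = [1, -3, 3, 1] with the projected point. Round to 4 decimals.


Step 1: Compute ||x|| (intermediates to 6 decimals).
||x|| = sqrt((-4.2432)^2 + 2.1607^2 + (-4.2501)^2 + (-6.7035)^2) = 9.256005
Step 2: Project.
Since ||x|| > R, scale = R/||x|| = 3/9.256005 = 0.324114, proj(x) = scale * x
proj(x) = [-1.375281, 0.700313, -1.377517, -2.172698]
Step 3: Dot product.
a^T * proj(x) = 1*(-1.375281) - 3*0.700313 + 3*(-1.377517) + 1*(-2.172698) = -9.7815


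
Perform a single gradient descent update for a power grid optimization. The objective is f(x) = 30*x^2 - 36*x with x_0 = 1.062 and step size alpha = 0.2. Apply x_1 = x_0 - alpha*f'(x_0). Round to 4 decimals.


We compute the gradient at x_0 and apply the update.
f'(x) = 60*x - 36
f'(1.062) = 60*1.062 - 36 = 27.72
x_1 = 1.062 - 0.2*27.72 = -4.482


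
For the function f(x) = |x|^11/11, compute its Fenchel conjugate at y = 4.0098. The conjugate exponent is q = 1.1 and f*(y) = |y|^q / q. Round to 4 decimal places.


The conjugate exponent q satisfies 1/p + 1/q = 1.
p = 11, so q = 11/(11 - 1) = 1.1
|y|^q = 4.0098^1.1 = 4.6072
f*(4.0098) = 4.6072 / 1.1 = 4.1883


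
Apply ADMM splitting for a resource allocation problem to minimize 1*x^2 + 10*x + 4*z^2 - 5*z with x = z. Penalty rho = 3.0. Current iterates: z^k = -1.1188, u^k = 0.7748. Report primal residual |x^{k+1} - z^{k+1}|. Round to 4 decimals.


ADMM iteration with rho = 3.0, z^k = -1.1188, u^k = 0.7748
Step 1: x-update.
Minimize 1*x^2 + 10*x + (3.0/2)*(x + 1.1188 + 0.7748)^2
FOC: (2*1 + 3.0)*x = -10 + 3.0*(-1.1188 - 0.7748)
x^{k+1} = -3.1362
Step 2: z-update.
Minimize 4*z^2 - 5*z + (3.0/2)*(-3.1362 - z + 0.7748)^2
FOC: (2*4 + 3.0)*z = 5 + 3.0*(-3.1362 + 0.7748)
z^{k+1} = -0.1895
Step 3: u-update.
u^{k+1} = 0.7748 - 3.1362 + 0.1895 = -2.1719
Step 4: Primal residual = |-3.1362 + 0.1895| = 2.9467


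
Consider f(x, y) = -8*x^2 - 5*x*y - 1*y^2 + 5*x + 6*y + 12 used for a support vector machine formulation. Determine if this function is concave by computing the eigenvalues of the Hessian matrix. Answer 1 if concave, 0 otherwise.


The Hessian of f(x,y) = -8*x^2 - 5*x*y - 1*y^2 + 5*x + 6*y + 12 is:
H = [[-16, -5], [-5, -2]]
Trace = -16 - 2 = -18
Determinant = -16*-2 - (-5)^2 = 7
Discriminant = (-18)^2 - 4*7 = 296.0
Eigenvalues: lambda_1 = -17.6023, lambda_2 = -0.3977
The function is concave.

1


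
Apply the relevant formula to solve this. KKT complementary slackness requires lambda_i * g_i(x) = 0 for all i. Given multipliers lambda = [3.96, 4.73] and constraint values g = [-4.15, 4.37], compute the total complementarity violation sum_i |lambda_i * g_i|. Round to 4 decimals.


KKT complementary slackness check:
lambda_1 * g_1 = 3.96 * -4.15 = -16.434
lambda_2 * g_2 = 4.73 * 4.37 = 20.6701
Total violation = 16.434 + 20.6701 = 37.1041


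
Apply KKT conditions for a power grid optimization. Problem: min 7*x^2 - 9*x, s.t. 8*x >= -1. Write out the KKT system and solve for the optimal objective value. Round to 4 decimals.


Step 1: Try lambda = 0 (constraint inactive).
Stationarity: 2*7*x - 9 = 0
x* = 9/(2*7) = 9/14 = 0.6429 (rounded; the exact value 9/14 is used below)
Check constraint: 8*0.6429 = 5.1432 >= -1 -- satisfied.
Step 2: Compute optimal value.
f(x*) = 7*(9/14)^2 - 9*(9/14) = -2.8929


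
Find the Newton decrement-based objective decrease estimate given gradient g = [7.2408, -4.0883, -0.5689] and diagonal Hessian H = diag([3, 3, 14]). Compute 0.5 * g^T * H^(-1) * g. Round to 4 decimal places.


Step 1: H is diagonal, so H^(-1) * g = [2.4136, -1.3628, -0.0406].
Step 2: g^T H^(-1) g = sum_i g_i^2 / H_ii
  = (7.2408)^2/3 + (-4.0883)^2/3 + (-0.5689)^2/14
  = 17.4764 + 5.5714 + 0.0231 = 23.0709
Step 3: Objective decrease = 0.5 * g^T H^(-1) g = 11.5355


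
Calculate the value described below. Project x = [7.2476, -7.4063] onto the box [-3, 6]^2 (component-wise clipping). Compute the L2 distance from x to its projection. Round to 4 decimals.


Project each component onto [-3, 6].
clip(7.2476) = 6.0, clip(-7.4063) = -3.0
Projection = [6.0, -3.0]
Squared diffs: [1.5565, 19.4155]
Distance = sqrt(20.972) = 4.5795


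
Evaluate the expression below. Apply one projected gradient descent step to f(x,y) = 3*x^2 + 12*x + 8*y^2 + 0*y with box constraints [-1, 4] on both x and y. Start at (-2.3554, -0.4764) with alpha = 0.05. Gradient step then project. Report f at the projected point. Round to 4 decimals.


Step 1: Compute gradient at (-2.3554, -0.4764).
grad_x = 2*3*-2.3554 + 12 = -2.1324
grad_y = 2*8*-0.4764 + 0 = -7.6224
Step 2: Gradient step.
x_raw = -2.3554 - 0.05*-2.1324 = -2.2488
y_raw = -0.4764 - 0.05*-7.6224 = -0.0953
Step 3: Project onto [-1, 4].
x_proj = clip(-2.2488) = -1.0
y_proj = clip(-0.0953) = -0.0953
Step 4: Evaluate f.
f(-1.0, -0.0953) = -8.9274


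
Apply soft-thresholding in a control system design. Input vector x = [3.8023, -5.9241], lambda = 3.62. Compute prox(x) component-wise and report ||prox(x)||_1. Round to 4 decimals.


Soft-thresholding with lambda = 3.62:
prox(3.8023) = sign(3.8023)*max(|3.8023| - 3.62, 0) = 0.1823
prox(-5.9241) = sign(-5.9241)*max(|-5.9241| - 3.62, 0) = -2.3041
prox(x) = [0.1823, -2.3041]
||prox(x)||_1 = 0.1823 + 2.3041 = 2.4864


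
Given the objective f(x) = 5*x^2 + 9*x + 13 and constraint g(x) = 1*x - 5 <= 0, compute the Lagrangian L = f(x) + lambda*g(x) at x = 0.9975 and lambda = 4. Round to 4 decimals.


Step 1: Evaluate f(x).
f(0.9975) = 5*0.9975^2 + 9*0.9975 + 13 = 26.9525
Step 2: Evaluate g(x).
g(0.9975) = 1*0.9975 - 5 = -4.0025
Step 3: Compute Lagrangian.
L = 26.9525 + 4*-4.0025 = 10.9425


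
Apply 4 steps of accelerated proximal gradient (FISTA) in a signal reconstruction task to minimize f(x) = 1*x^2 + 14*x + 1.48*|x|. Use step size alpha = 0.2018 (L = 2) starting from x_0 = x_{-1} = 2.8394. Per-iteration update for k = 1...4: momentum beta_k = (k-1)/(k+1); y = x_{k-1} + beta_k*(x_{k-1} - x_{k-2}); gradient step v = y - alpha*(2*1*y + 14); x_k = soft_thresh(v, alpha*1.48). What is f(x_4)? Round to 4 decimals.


FISTA on f(x) = 1*x^2 + 14*x + 1.48*|x|
L = 2, alpha = 0.2018
Iteration 1: beta = 0.0, y = 2.8394 + 0.0*(2.8394 - 2.8394) = 2.8394
  grad(y) = 19.6788, v = y - alpha*grad = -1.1318
  prox(v) = soft_thresh(-1.1318, 0.2987) = -0.8331
Iteration 2: beta = 0.3333, y = -0.8331 + 0.3333*(-0.8331 - 2.8394) = -2.0573
  grad(y) = 9.8854, v = y - alpha*grad = -4.0522
  prox(v) = soft_thresh(-4.0522, 0.2987) = -3.7535
Iteration 3: beta = 0.5, y = -3.7535 + 0.5*(-3.7535 + 0.8331) = -5.2137
  grad(y) = 3.5726, v = y - alpha*grad = -5.9346
  prox(v) = soft_thresh(-5.9346, 0.2987) = -5.636
Iteration 4: beta = 0.6, y = -5.636 + 0.6*(-5.636 + 3.7535) = -6.7655
  grad(y) = 0.4691, v = y - alpha*grad = -6.8601
  prox(v) = soft_thresh(-6.8601, 0.2987) = -6.5615
f(x_4) = 1*(-6.5615)^2 + 14*(-6.5615) + 1.48*|-6.5615| = -39.0967


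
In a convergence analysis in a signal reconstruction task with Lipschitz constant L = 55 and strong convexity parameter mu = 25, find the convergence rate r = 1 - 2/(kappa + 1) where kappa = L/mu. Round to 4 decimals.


Step 1: Compute the condition number.
kappa = L/mu = 55/25 = 2.2
Step 2: Compute the convergence rate.
r = 1 - 2/(kappa + 1) = 1 - 2*mu/(L + mu) = (L - mu)/(L + mu) = 30/80 = 0.375


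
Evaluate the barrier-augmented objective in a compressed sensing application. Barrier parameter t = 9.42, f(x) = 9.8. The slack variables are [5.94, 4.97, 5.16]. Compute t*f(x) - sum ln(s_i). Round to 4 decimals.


Step 1: Compute log-barrier.
ln values: [1.7817, 1.6034, 1.6409]
phi = -(1.7817 + 1.6034 + 1.6409) = -5.0261
Step 2: Compute augmented objective.
t*f(x) = 9.42*9.8 = 92.316
Total = 92.316 - 5.0261 = 87.2899


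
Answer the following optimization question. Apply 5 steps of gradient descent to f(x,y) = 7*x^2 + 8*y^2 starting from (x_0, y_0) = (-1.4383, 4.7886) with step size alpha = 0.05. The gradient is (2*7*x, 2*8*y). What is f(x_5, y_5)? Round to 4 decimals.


Gradient descent on f(x,y) = 7*x^2 + 8*y^2.
Starting point: (-1.4383, 4.7886), alpha = 0.05
Step 1: grad_x = 2*7*-1.4383 = -20.1362, grad_y = 2*8*4.7886 = 76.6176
  x_1 = -1.4383 - 0.05*-20.1362 = -0.4315
  y_1 = 4.7886 - 0.05*76.6176 = 0.9577
Step 2: grad_x = 2*7*-0.4315 = -6.0409, grad_y = 2*8*0.9577 = 15.3235
  x_2 = -0.4315 - 0.05*-6.0409 = -0.1294
  y_2 = 0.9577 - 0.05*15.3235 = 0.1915
Step 3: grad_x = 2*7*-0.1294 = -1.8123, grad_y = 2*8*0.1915 = 3.0647
  x_3 = -0.1294 - 0.05*-1.8123 = -0.0388
  y_3 = 0.1915 - 0.05*3.0647 = 0.0383
Step 4: grad_x = 2*7*-0.0388 = -0.5437, grad_y = 2*8*0.0383 = 0.6129
  x_4 = -0.0388 - 0.05*-0.5437 = -0.0117
  y_4 = 0.0383 - 0.05*0.6129 = 0.0077
Step 5: grad_x = 2*7*-0.0117 = -0.1631, grad_y = 2*8*0.0077 = 0.1226
  x_5 = -0.0117 - 0.05*-0.1631 = -0.0035
  y_5 = 0.0077 - 0.05*0.1226 = 0.0015
f(-0.0035, 0.0015) = 7*(-0.0035)^2 + 8*0.0015^2 = 0.0001


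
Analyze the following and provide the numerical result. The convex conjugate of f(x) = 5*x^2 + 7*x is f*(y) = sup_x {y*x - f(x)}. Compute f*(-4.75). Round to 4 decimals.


f*(y) = sup_x {y*x - a*x^2 - b*x} = sup_x {(y-b)*x - a*x^2}
FOC: (y - b) - 2a*x = 0 => x* = (y - b)/(2a)
x* = (-4.75 - 7)/(2*5) = -1.175
f*(-4.75) = (y-b)^2/(4a) = (-4.75 - 7)^2/(4*5)
= 138.0625/20 = 6.9031


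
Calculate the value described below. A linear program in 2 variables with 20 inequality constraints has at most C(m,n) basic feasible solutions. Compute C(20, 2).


Each vertex corresponds to some choice of n active constraints out of m, so the number of vertices is at most C(m, n) = m! / (n!(m-n)!).
m = 20, n = 2
Numerator: 20 * 19
Denominator: 2! = 2
C(20, 2) = 190


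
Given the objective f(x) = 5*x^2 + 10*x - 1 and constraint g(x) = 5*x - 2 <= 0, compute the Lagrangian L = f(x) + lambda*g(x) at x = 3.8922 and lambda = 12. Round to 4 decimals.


Step 1: Evaluate f(x).
f(3.8922) = 5*3.8922^2 + 10*3.8922 - 1 = 113.6681
Step 2: Evaluate g(x).
g(3.8922) = 5*3.8922 - 2 = 17.461
Step 3: Compute Lagrangian.
L = 113.6681 + 12*17.461 = 323.2001


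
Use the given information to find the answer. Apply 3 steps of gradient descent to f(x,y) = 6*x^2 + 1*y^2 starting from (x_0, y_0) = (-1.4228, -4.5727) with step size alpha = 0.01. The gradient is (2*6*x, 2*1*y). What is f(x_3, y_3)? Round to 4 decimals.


Gradient descent on f(x,y) = 6*x^2 + 1*y^2.
Starting point: (-1.4228, -4.5727), alpha = 0.01
Step 1: grad_x = 2*6*-1.4228 = -17.0736, grad_y = 2*1*-4.5727 = -9.1454
  x_1 = -1.4228 - 0.01*-17.0736 = -1.2521
  y_1 = -4.5727 - 0.01*-9.1454 = -4.4812
Step 2: grad_x = 2*6*-1.2521 = -15.0248, grad_y = 2*1*-4.4812 = -8.9625
  x_2 = -1.2521 - 0.01*-15.0248 = -1.1018
  y_2 = -4.4812 - 0.01*-8.9625 = -4.3916
Step 3: grad_x = 2*6*-1.1018 = -13.2218, grad_y = 2*1*-4.3916 = -8.7832
  x_3 = -1.1018 - 0.01*-13.2218 = -0.9696
  y_3 = -4.3916 - 0.01*-8.7832 = -4.3038
f(-0.9696, -4.3038) = 6*(-0.9696)^2 + 1*(-4.3038)^2 = 24.1633


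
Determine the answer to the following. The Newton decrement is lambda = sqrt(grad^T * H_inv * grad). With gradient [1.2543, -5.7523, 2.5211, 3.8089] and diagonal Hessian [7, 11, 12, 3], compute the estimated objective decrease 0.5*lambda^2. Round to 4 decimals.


Step 1: H is diagonal, so H^(-1) * g = [0.1792, -0.5229, 0.2101, 1.2696].
Step 2: g^T H^(-1) g = sum_i g_i^2 / H_ii
  = (1.2543)^2/7 + (-5.7523)^2/11 + (2.5211)^2/12 + (3.8089)^2/3
  = 0.2248 + 3.0081 + 0.5297 + 4.8359 = 8.5984
Step 3: Objective decrease = 0.5 * g^T H^(-1) g = 4.2992


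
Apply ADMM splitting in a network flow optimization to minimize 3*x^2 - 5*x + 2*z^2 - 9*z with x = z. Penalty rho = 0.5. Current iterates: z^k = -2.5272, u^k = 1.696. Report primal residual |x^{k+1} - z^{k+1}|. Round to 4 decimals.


ADMM iteration with rho = 0.5, z^k = -2.5272, u^k = 1.696
Step 1: x-update.
Minimize 3*x^2 - 5*x + (0.5/2)*(x + 2.5272 + 1.696)^2
FOC: (2*3 + 0.5)*x = 5 + 0.5*(-2.5272 - 1.696)
x^{k+1} = 0.4444
Step 2: z-update.
Minimize 2*z^2 - 9*z + (0.5/2)*(0.4444 - z + 1.696)^2
FOC: (2*2 + 0.5)*z = 9 + 0.5*(0.4444 + 1.696)
z^{k+1} = 2.2378
Step 3: u-update.
u^{k+1} = 1.696 + 0.4444 - 2.2378 = -0.0974
Step 4: Primal residual = |0.4444 - 2.2378| = 1.7934


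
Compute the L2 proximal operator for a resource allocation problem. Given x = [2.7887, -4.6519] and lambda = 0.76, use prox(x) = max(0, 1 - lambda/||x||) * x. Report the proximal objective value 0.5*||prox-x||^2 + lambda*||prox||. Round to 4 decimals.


Step 1: Compute ||x||.
||x|| = 5.4237
Step 2: Compute scaling factor.
scale = max(0, 1 - 0.76/5.4237) = 0.8599
Step 3: prox(x) = [2.3979, -4.0001]
||prox(x)|| = 4.6637
Step 4: Proximal objective.
0.5*||prox-x||^2 = 0.2888
lambda*||prox|| = 3.5444
Total = 3.8332


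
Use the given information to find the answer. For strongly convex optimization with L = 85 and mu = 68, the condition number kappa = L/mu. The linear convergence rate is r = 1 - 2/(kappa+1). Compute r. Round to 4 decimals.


Step 1: Compute the condition number.
kappa = L/mu = 85/68 = 1.25
Step 2: Compute the convergence rate.
r = 1 - 2/(kappa + 1) = 1 - 2*mu/(L + mu) = (L - mu)/(L + mu) = 17/153 = 0.1111


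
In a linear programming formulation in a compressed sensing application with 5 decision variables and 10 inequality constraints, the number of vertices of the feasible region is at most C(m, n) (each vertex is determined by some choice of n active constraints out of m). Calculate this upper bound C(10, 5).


Each vertex corresponds to some choice of n active constraints out of m, so the number of vertices is at most C(m, n) = m! / (n!(m-n)!).
m = 10, n = 5
Numerator: 10 * 9 * 8 * 7 * 6
Denominator: 5! = 120
C(10, 5) = 252


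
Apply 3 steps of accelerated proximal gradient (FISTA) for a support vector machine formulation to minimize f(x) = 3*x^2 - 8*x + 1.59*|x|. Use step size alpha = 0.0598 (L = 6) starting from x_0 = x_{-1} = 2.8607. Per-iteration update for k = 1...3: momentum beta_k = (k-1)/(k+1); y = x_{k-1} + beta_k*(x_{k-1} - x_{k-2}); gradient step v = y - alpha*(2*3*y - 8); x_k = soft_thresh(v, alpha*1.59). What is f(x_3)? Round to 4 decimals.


FISTA on f(x) = 3*x^2 - 8*x + 1.59*|x|
L = 6, alpha = 0.0598
Iteration 1: beta = 0.0, y = 2.8607 + 0.0*(2.8607 - 2.8607) = 2.8607
  grad(y) = 9.1642, v = y - alpha*grad = 2.3127
  prox(v) = soft_thresh(2.3127, 0.0951) = 2.2176
Iteration 2: beta = 0.3333, y = 2.2176 + 0.3333*(2.2176 - 2.8607) = 2.0032
  grad(y) = 4.0194, v = y - alpha*grad = 1.7629
  prox(v) = soft_thresh(1.7629, 0.0951) = 1.6678
Iteration 3: beta = 0.5, y = 1.6678 + 0.5*(1.6678 - 2.2176) = 1.3929
  grad(y) = 0.3573, v = y - alpha*grad = 1.3715
  prox(v) = soft_thresh(1.3715, 0.0951) = 1.2764
f(x_3) = 3*1.2764^2 - 8*1.2764 + 1.59*|1.2764| = -3.2941


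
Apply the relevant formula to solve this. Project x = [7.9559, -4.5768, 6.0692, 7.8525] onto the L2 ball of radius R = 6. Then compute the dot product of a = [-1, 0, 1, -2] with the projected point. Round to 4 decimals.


Step 1: Compute ||x|| (intermediates to 6 decimals).
||x|| = sqrt(7.9559^2 + (-4.5768)^2 + 6.0692^2 + 7.8525^2) = 13.51815
Step 2: Project.
Since ||x|| > R, scale = R/||x|| = 6/13.51815 = 0.443848, proj(x) = scale * x
proj(x) = [3.53121, -2.031404, 2.693802, 3.485316]
Step 3: Dot product.
a^T * proj(x) = -1*3.53121 + 0*(-2.031404) + 1*2.693802 - 2*3.485316 = -7.808


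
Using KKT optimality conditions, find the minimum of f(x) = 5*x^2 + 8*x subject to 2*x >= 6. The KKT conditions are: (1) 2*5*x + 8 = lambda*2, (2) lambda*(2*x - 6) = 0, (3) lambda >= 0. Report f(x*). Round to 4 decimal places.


Step 1: Try lambda = 0 (constraint inactive).
x_unc = -8/(2*5) = -0.8
Check: 2*-0.8 = -1.6 < 6 -- violated!
Step 2: Constraint must be active: 2*x = 6
x* = 6/2 = 3.0
lambda = (2*5*3.0 + 8)/2 = 19.0
Step 3: Compute optimal value.
f(x*) = 5*3.0^2 + 8*3.0 = 69.0


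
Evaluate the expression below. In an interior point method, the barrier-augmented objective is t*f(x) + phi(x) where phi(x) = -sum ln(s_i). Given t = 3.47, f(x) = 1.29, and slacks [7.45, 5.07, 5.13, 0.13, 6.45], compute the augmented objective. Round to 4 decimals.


Step 1: Compute log-barrier.
ln values: [2.0082, 1.6233, 1.6351, -2.0402, 1.8641]
phi = -(2.0082 + 1.6233 + 1.6351 - 2.0402 + 1.8641) = -5.0905
Step 2: Compute augmented objective.
t*f(x) = 3.47*1.29 = 4.4763
Total = 4.4763 - 5.0905 = -0.6142


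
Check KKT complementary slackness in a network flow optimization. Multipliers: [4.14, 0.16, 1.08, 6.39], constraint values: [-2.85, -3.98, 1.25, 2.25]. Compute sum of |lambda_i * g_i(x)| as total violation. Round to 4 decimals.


KKT complementary slackness check:
lambda_1 * g_1 = 4.14 * -2.85 = -11.799
lambda_2 * g_2 = 0.16 * -3.98 = -0.6368
lambda_3 * g_3 = 1.08 * 1.25 = 1.35
lambda_4 * g_4 = 6.39 * 2.25 = 14.3775
Total violation = 11.799 + 0.6368 + 1.35 + 14.3775 = 28.1633


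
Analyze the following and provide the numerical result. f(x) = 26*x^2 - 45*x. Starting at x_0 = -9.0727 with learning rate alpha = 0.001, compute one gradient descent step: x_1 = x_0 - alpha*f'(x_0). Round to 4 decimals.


We compute the gradient at x_0 and apply the update.
f'(x) = 52*x - 45
f'(-9.0727) = 52*-9.0727 - 45 = -516.7804
x_1 = -9.0727 - 0.001*-516.7804 = -8.5559


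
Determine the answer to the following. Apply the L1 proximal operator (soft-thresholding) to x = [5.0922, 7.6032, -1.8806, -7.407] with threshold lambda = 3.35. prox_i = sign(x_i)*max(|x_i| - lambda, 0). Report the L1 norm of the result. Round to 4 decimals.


Soft-thresholding with lambda = 3.35:
prox(5.0922) = sign(5.0922)*max(|5.0922| - 3.35, 0) = 1.7422
prox(7.6032) = sign(7.6032)*max(|7.6032| - 3.35, 0) = 4.2532
prox(-1.8806) = sign(-1.8806)*max(|-1.8806| - 3.35, 0) = 0.0
prox(-7.407) = sign(-7.407)*max(|-7.407| - 3.35, 0) = -4.057
prox(x) = [1.7422, 4.2532, 0.0, -4.057]
||prox(x)||_1 = 1.7422 + 4.2532 + 0.0 + 4.057 = 10.0524


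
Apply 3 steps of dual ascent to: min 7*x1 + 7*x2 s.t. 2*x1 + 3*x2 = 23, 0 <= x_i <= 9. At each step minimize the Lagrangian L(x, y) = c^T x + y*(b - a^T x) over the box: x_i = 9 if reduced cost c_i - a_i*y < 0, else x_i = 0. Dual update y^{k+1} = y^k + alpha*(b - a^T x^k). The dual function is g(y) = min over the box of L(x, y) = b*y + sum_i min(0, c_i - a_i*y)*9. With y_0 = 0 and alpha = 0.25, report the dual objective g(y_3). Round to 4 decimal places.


Dual ascent for LP: min 7*x1 + 7*x2, 2*x1 + 3*x2 = 23, 0 <= x_i <= 9
Step 1: y^k = 0.0, reduced costs: (7.0, 7.0)
  x^k = (0.0, 0.0), subgradient = b - a^T x = 23.0
  y^{k+1} = 0.0 + 0.25*23.0 = 5.75
Step 2: y^k = 5.75, reduced costs: (-4.5, -10.25)
  x^k = (9.0, 9.0), subgradient = b - a^T x = -22.0
  y^{k+1} = 5.75 + 0.25*-22.0 = 0.25
Step 3: y^k = 0.25, reduced costs: (6.5, 6.25)
  x^k = (0.0, 0.0), subgradient = b - a^T x = 23.0
  y^{k+1} = 0.25 + 0.25*23.0 = 6.0
Dual objective at y_3 = 6.0: reduced costs (-5.0, -11.0), box minimizer x = (9.0, 9.0)
g(y_3) = b*y + (c1 - a1*y)*x1 + (c2 - a2*y)*x2 = 23*6.0 + (-5.0)*9.0 + (-11.0)*9.0 = 138.0 - 45.0 - 99.0 = -6.0


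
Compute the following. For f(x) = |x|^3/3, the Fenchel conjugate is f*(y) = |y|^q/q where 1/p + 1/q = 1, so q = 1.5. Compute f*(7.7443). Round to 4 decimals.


The conjugate exponent q satisfies 1/p + 1/q = 1.
p = 3, so q = 3/(3 - 1) = 1.5
|y|^q = 7.7443^1.5 = 21.5513
f*(7.7443) = 21.5513 / 1.5 = 14.3675


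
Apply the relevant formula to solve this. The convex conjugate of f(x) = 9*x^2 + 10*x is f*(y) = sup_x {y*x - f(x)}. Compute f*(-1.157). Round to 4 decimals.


f*(y) = sup_x {y*x - a*x^2 - b*x} = sup_x {(y-b)*x - a*x^2}
FOC: (y - b) - 2a*x = 0 => x* = (y - b)/(2a)
x* = (-1.157 - 10)/(2*9) = -0.6198
f*(-1.157) = (y-b)^2/(4a) = (-1.157 - 10)^2/(4*9)
= 124.4786/36 = 3.4577


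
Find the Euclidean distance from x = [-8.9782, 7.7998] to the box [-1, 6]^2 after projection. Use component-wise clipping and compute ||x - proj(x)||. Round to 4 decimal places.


Project each component onto [-1, 6].
clip(-8.9782) = -1.0, clip(7.7998) = 6.0
Projection = [-1.0, 6.0]
Squared diffs: [63.6517, 3.2393]
Distance = sqrt(66.891) = 8.1787


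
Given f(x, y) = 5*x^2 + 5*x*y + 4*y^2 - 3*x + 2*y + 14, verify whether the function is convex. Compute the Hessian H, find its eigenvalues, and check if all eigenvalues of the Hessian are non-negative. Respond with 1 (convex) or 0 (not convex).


The Hessian of f(x,y) = 5*x^2 + 5*x*y + 4*y^2 - 3*x + 2*y + 14 is:
H = [[10, 5], [5, 8]]
Trace = 10 + 8 = 18
Determinant = 10*8 - (5)^2 = 55
Discriminant = (18)^2 - 4*55 = 104.0
Eigenvalues: lambda_1 = 3.901, lambda_2 = 14.099
The function is convex.

1


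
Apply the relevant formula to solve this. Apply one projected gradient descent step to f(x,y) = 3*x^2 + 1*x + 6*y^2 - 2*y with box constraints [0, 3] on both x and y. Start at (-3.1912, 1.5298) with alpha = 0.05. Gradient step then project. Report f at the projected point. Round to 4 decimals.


Step 1: Compute gradient at (-3.1912, 1.5298).
grad_x = 2*3*-3.1912 + 1 = -18.1472
grad_y = 2*6*1.5298 - 2 = 16.3576
Step 2: Gradient step.
x_raw = -3.1912 - 0.05*-18.1472 = -2.2838
y_raw = 1.5298 - 0.05*16.3576 = 0.7119
Step 3: Project onto [0, 3].
x_proj = clip(-2.2838) = 0.0
y_proj = clip(0.7119) = 0.7119
Step 4: Evaluate f.
f(0.0, 0.7119) = 1.6171


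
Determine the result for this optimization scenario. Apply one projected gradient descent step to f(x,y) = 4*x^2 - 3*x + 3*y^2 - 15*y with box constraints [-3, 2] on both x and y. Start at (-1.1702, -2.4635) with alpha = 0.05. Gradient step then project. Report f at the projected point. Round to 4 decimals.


Step 1: Compute gradient at (-1.1702, -2.4635).
grad_x = 2*4*-1.1702 - 3 = -12.3616
grad_y = 2*3*-2.4635 - 15 = -29.781
Step 2: Gradient step.
x_raw = -1.1702 - 0.05*-12.3616 = -0.5521
y_raw = -2.4635 - 0.05*-29.781 = -0.9745
Step 3: Project onto [-3, 2].
x_proj = clip(-0.5521) = -0.5521
y_proj = clip(-0.9745) = -0.9745
Step 4: Evaluate f.
f(-0.5521, -0.9745) = 20.3411


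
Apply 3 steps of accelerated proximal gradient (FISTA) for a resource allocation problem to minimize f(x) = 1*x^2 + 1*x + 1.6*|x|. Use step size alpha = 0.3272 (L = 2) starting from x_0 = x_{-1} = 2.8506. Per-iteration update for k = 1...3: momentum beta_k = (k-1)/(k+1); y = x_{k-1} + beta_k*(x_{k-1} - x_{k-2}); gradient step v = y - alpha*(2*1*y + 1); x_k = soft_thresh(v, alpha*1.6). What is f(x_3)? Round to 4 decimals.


FISTA on f(x) = 1*x^2 + 1*x + 1.6*|x|
L = 2, alpha = 0.3272
Iteration 1: beta = 0.0, y = 2.8506 + 0.0*(2.8506 - 2.8506) = 2.8506
  grad(y) = 6.7012, v = y - alpha*grad = 0.658
  prox(v) = soft_thresh(0.658, 0.5235) = 0.1344
Iteration 2: beta = 0.3333, y = 0.1344 + 0.3333*(0.1344 - 2.8506) = -0.7709
  grad(y) = -0.5419, v = y - alpha*grad = -0.5936
  prox(v) = soft_thresh(-0.5936, 0.5235) = -0.0701
Iteration 3: beta = 0.5, y = -0.0701 + 0.5*(-0.0701 - 0.1344) = -0.1724
  grad(y) = 0.6552, v = y - alpha*grad = -0.3868
  prox(v) = soft_thresh(-0.3868, 0.5235) = 0.0
f(x_3) = 1*0.0^2 + 1*0.0 + 1.6*|0.0| = 0.0


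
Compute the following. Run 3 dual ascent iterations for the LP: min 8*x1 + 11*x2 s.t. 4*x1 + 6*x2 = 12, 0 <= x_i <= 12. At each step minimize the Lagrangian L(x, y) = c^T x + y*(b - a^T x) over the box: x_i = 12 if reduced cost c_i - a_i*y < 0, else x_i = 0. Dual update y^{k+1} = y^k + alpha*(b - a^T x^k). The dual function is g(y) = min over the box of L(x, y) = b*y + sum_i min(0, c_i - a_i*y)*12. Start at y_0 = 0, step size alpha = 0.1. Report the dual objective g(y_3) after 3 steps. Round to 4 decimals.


Dual ascent for LP: min 8*x1 + 11*x2, 4*x1 + 6*x2 = 12, 0 <= x_i <= 12
Step 1: y^k = 0.0, reduced costs: (8.0, 11.0)
  x^k = (0.0, 0.0), subgradient = b - a^T x = 12.0
  y^{k+1} = 0.0 + 0.1*12.0 = 1.2
Step 2: y^k = 1.2, reduced costs: (3.2, 3.8)
  x^k = (0.0, 0.0), subgradient = b - a^T x = 12.0
  y^{k+1} = 1.2 + 0.1*12.0 = 2.4
Step 3: y^k = 2.4, reduced costs: (-1.6, -3.4)
  x^k = (12.0, 12.0), subgradient = b - a^T x = -108.0
  y^{k+1} = 2.4 + 0.1*-108.0 = -8.4
Dual objective at y_3 = -8.4: reduced costs (41.6, 61.4), box minimizer x = (0.0, 0.0)
g(y_3) = b*y + (c1 - a1*y)*x1 + (c2 - a2*y)*x2 = 12*(-8.4) + 41.6*0.0 + 61.4*0.0 = -100.8 + 0.0 + 0.0 = -100.8


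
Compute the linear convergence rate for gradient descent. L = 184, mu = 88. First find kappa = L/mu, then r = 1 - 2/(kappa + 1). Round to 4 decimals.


Step 1: Compute the condition number.
kappa = L/mu = 184/88 = 2.0909
Step 2: Compute the convergence rate.
r = 1 - 2/(kappa + 1) = 1 - 2*mu/(L + mu) = (L - mu)/(L + mu) = 96/272 = 0.3529


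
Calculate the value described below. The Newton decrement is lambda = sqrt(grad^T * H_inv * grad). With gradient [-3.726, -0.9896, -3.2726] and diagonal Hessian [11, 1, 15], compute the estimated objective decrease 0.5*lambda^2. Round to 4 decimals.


Step 1: H is diagonal, so H^(-1) * g = [-0.3387, -0.9896, -0.2182].
Step 2: g^T H^(-1) g = sum_i g_i^2 / H_ii
  = (-3.726)^2/11 + (-0.9896)^2/1 + (-3.2726)^2/15
  = 1.2621 + 0.9793 + 0.714 = 2.9554
Step 3: Objective decrease = 0.5 * g^T H^(-1) g = 1.4777


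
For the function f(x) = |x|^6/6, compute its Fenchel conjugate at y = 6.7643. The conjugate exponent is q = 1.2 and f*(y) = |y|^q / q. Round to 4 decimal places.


The conjugate exponent q satisfies 1/p + 1/q = 1.
p = 6, so q = 6/(6 - 1) = 1.2
|y|^q = 6.7643^1.2 = 9.9144
f*(6.7643) = 9.9144 / 1.2 = 8.262


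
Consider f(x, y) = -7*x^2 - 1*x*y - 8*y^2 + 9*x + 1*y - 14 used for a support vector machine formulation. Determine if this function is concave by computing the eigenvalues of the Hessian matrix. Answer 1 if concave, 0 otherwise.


The Hessian of f(x,y) = -7*x^2 - 1*x*y - 8*y^2 + 9*x + 1*y - 14 is:
H = [[-14, -1], [-1, -16]]
Trace = -14 - 16 = -30
Determinant = -14*-16 - (-1)^2 = 223
Discriminant = (-30)^2 - 4*223 = 8.0
Eigenvalues: lambda_1 = -16.4142, lambda_2 = -13.5858
The function is concave.

1


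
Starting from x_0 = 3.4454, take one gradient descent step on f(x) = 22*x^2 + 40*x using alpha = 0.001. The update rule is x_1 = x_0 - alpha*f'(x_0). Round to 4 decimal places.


We compute the gradient at x_0 and apply the update.
f'(x) = 44*x + 40
f'(3.4454) = 44*3.4454 + 40 = 191.5976
x_1 = 3.4454 - 0.001*191.5976 = 3.2538


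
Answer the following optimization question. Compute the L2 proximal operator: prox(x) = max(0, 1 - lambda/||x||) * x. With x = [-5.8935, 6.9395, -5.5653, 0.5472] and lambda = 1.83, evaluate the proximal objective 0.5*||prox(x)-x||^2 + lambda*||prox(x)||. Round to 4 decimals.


Step 1: Compute ||x||.
||x|| = 10.6847
Step 2: Compute scaling factor.
scale = max(0, 1 - 1.83/10.6847) = 0.8287
Step 3: prox(x) = [-4.8841, 5.7509, -4.6121, 0.4535]
||prox(x)|| = 8.8547
Step 4: Proximal objective.
0.5*||prox-x||^2 = 1.6745
lambda*||prox|| = 16.2041
Total = 17.8785


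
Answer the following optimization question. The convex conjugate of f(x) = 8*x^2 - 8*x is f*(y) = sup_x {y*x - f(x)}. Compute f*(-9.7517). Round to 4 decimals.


f*(y) = sup_x {y*x - a*x^2 - b*x} = sup_x {(y-b)*x - a*x^2}
FOC: (y - b) - 2a*x = 0 => x* = (y - b)/(2a)
x* = (-9.7517 + 8)/(2*8) = -0.1095
f*(-9.7517) = (y-b)^2/(4a) = (-9.7517 + 8)^2/(4*8)
= 3.0685/32 = 0.0959


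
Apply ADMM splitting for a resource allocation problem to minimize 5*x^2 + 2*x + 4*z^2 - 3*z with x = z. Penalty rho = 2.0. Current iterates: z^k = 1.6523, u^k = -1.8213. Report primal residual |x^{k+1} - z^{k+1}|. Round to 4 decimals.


ADMM iteration with rho = 2.0, z^k = 1.6523, u^k = -1.8213
Step 1: x-update.
Minimize 5*x^2 + 2*x + (2.0/2)*(x - 1.6523 - 1.8213)^2
FOC: (2*5 + 2.0)*x = -2 + 2.0*(1.6523 + 1.8213)
x^{k+1} = 0.4123
Step 2: z-update.
Minimize 4*z^2 - 3*z + (2.0/2)*(0.4123 - z - 1.8213)^2
FOC: (2*4 + 2.0)*z = 3 + 2.0*(0.4123 - 1.8213)
z^{k+1} = 0.0182
Step 3: u-update.
u^{k+1} = -1.8213 + 0.4123 - 0.0182 = -1.4272
Step 4: Primal residual = |0.4123 - 0.0182| = 0.3941


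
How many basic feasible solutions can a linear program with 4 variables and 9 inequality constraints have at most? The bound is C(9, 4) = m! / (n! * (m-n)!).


Each vertex corresponds to some choice of n active constraints out of m, so the number of vertices is at most C(m, n) = m! / (n!(m-n)!).
m = 9, n = 4
Numerator: 9 * 8 * 7 * 6
Denominator: 4! = 24
C(9, 4) = 126


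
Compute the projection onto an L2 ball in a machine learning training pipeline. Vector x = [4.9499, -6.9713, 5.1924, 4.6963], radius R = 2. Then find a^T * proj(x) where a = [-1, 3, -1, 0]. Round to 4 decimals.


Step 1: Compute ||x|| (intermediates to 6 decimals).
||x|| = sqrt(4.9499^2 + (-6.9713)^2 + 5.1924^2 + 4.6963^2) = 11.050646
Step 2: Project.
Since ||x|| > R, scale = R/||x|| = 2/11.050646 = 0.180985, proj(x) = scale * x
proj(x) = [0.895858, -1.261701, 0.939747, 0.84996]
Step 3: Dot product.
a^T * proj(x) = -1*0.895858 + 3*(-1.261701) - 1*0.939747 + 0*0.84996 = -5.6207


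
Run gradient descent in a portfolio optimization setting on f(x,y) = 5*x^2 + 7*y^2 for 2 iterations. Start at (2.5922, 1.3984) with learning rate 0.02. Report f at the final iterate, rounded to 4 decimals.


Gradient descent on f(x,y) = 5*x^2 + 7*y^2.
Starting point: (2.5922, 1.3984), alpha = 0.02
Step 1: grad_x = 2*5*2.5922 = 25.922, grad_y = 2*7*1.3984 = 19.5776
  x_1 = 2.5922 - 0.02*25.922 = 2.0738
  y_1 = 1.3984 - 0.02*19.5776 = 1.0068
Step 2: grad_x = 2*5*2.0738 = 20.7376, grad_y = 2*7*1.0068 = 14.0959
  x_2 = 2.0738 - 0.02*20.7376 = 1.659
  y_2 = 1.0068 - 0.02*14.0959 = 0.7249
f(1.659, 0.7249) = 5*1.659^2 + 7*0.7249^2 = 17.4402


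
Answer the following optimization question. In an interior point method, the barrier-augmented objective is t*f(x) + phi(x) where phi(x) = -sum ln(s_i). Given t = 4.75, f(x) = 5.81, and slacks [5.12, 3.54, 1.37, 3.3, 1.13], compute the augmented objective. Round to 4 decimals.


Step 1: Compute log-barrier.
ln values: [1.6332, 1.2641, 0.3148, 1.1939, 0.1222]
phi = -(1.6332 + 1.2641 + 0.3148 + 1.1939 + 0.1222) = -4.5282
Step 2: Compute augmented objective.
t*f(x) = 4.75*5.81 = 27.5975
Total = 27.5975 - 4.5282 = 23.0693


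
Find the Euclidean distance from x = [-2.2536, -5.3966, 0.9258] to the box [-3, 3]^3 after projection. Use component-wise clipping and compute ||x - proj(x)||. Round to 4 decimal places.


Project each component onto [-3, 3].
clip(-2.2536) = -2.2536, clip(-5.3966) = -3.0, clip(0.9258) = 0.9258
Projection = [-2.2536, -3.0, 0.9258]
Squared diffs: [0.0, 5.7437, 0.0]
Distance = sqrt(5.7437) = 2.3966


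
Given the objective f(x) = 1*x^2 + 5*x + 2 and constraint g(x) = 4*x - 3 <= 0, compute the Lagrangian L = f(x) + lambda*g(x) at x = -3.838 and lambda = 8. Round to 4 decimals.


Step 1: Evaluate f(x).
f(-3.838) = 1*(-3.838)^2 + 5*(-3.838) + 2 = -2.4598
Step 2: Evaluate g(x).
g(-3.838) = 4*-3.838 - 3 = -18.352
Step 3: Compute Lagrangian.
L = -2.4598 + 8*-18.352 = -149.2758


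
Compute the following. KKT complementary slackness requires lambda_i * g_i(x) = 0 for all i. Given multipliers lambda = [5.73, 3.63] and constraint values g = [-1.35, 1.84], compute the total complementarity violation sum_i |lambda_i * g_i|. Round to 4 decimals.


KKT complementary slackness check:
lambda_1 * g_1 = 5.73 * -1.35 = -7.7355
lambda_2 * g_2 = 3.63 * 1.84 = 6.6792
Total violation = 7.7355 + 6.6792 = 14.4147


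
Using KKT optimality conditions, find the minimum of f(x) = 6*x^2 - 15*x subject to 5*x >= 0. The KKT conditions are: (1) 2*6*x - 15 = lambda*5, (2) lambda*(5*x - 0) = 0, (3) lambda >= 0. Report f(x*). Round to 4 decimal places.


Step 1: Try lambda = 0 (constraint inactive).
Stationarity: 2*6*x - 15 = 0
x* = 15/(2*6) = 1.25
Check constraint: 5*1.25 = 6.25 >= 0 -- satisfied.
Step 2: Compute optimal value.
f(x*) = 6*1.25^2 - 15*1.25 = -9.375


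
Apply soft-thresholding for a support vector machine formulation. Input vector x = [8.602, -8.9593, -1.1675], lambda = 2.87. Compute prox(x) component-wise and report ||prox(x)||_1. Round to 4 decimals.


Soft-thresholding with lambda = 2.87:
prox(8.602) = sign(8.602)*max(|8.602| - 2.87, 0) = 5.732
prox(-8.9593) = sign(-8.9593)*max(|-8.9593| - 2.87, 0) = -6.0893
prox(-1.1675) = sign(-1.1675)*max(|-1.1675| - 2.87, 0) = 0.0
prox(x) = [5.732, -6.0893, 0.0]
||prox(x)||_1 = 5.732 + 6.0893 + 0.0 = 11.8213


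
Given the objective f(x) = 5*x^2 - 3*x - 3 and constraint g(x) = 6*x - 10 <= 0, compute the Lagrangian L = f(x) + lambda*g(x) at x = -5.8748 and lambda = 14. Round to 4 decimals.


Step 1: Evaluate f(x).
f(-5.8748) = 5*(-5.8748)^2 - 3*(-5.8748) - 3 = 187.1908
Step 2: Evaluate g(x).
g(-5.8748) = 6*-5.8748 - 10 = -45.2488
Step 3: Compute Lagrangian.
L = 187.1908 + 14*-45.2488 = -446.2924


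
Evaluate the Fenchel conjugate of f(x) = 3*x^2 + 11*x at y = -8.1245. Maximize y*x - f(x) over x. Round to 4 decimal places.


f*(y) = sup_x {y*x - a*x^2 - b*x} = sup_x {(y-b)*x - a*x^2}
FOC: (y - b) - 2a*x = 0 => x* = (y - b)/(2a)
x* = (-8.1245 - 11)/(2*3) = -3.1874
f*(-8.1245) = (y-b)^2/(4a) = (-8.1245 - 11)^2/(4*3)
= 365.7465/12 = 30.4789


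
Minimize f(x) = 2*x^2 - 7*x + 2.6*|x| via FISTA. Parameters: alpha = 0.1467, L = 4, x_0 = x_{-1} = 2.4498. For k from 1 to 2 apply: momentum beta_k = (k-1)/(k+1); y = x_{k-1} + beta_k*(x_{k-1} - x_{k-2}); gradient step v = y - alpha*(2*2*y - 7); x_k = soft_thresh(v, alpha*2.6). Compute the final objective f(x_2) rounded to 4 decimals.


FISTA on f(x) = 2*x^2 - 7*x + 2.6*|x|
L = 4, alpha = 0.1467
Iteration 1: beta = 0.0, y = 2.4498 + 0.0*(2.4498 - 2.4498) = 2.4498
  grad(y) = 2.7992, v = y - alpha*grad = 2.0392
  prox(v) = soft_thresh(2.0392, 0.3814) = 1.6577
Iteration 2: beta = 0.3333, y = 1.6577 + 0.3333*(1.6577 - 2.4498) = 1.3937
  grad(y) = -1.4251, v = y - alpha*grad = 1.6028
  prox(v) = soft_thresh(1.6028, 0.3814) = 1.2214
f(x_2) = 2*1.2214^2 - 7*1.2214 + 2.6*|1.2214| = -2.3905


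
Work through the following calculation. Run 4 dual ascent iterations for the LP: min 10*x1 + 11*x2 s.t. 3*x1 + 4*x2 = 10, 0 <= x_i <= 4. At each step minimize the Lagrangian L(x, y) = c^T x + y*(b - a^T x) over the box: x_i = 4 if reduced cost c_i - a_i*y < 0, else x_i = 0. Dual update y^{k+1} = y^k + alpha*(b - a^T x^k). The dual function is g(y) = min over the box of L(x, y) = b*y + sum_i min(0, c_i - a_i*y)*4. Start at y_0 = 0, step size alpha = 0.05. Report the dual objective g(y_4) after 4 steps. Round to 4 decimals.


Dual ascent for LP: min 10*x1 + 11*x2, 3*x1 + 4*x2 = 10, 0 <= x_i <= 4
Step 1: y^k = 0.0, reduced costs: (10.0, 11.0)
  x^k = (0.0, 0.0), subgradient = b - a^T x = 10.0
  y^{k+1} = 0.0 + 0.05*10.0 = 0.5
Step 2: y^k = 0.5, reduced costs: (8.5, 9.0)
  x^k = (0.0, 0.0), subgradient = b - a^T x = 10.0
  y^{k+1} = 0.5 + 0.05*10.0 = 1.0
Step 3: y^k = 1.0, reduced costs: (7.0, 7.0)
  x^k = (0.0, 0.0), subgradient = b - a^T x = 10.0
  y^{k+1} = 1.0 + 0.05*10.0 = 1.5
Step 4: y^k = 1.5, reduced costs: (5.5, 5.0)
  x^k = (0.0, 0.0), subgradient = b - a^T x = 10.0
  y^{k+1} = 1.5 + 0.05*10.0 = 2.0
Dual objective at y_4 = 2.0: reduced costs (4.0, 3.0), box minimizer x = (0.0, 0.0)
g(y_4) = b*y + (c1 - a1*y)*x1 + (c2 - a2*y)*x2 = 10*2.0 + 4.0*0.0 + 3.0*0.0 = 20.0 + 0.0 + 0.0 = 20.0


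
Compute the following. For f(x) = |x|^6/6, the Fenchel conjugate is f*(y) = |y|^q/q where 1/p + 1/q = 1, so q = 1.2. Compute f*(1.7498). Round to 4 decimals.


The conjugate exponent q satisfies 1/p + 1/q = 1.
p = 6, so q = 6/(6 - 1) = 1.2
|y|^q = 1.7498^1.2 = 1.957
f*(1.7498) = 1.957 / 1.2 = 1.6308


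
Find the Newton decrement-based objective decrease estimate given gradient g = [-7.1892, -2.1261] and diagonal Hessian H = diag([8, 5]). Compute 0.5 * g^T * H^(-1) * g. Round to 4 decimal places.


Step 1: H is diagonal, so H^(-1) * g = [-0.8987, -0.4252].
Step 2: g^T H^(-1) g = sum_i g_i^2 / H_ii
  = (-7.1892)^2/8 + (-2.1261)^2/5
  = 6.4606 + 0.9041 = 7.3646
Step 3: Objective decrease = 0.5 * g^T H^(-1) g = 3.6823


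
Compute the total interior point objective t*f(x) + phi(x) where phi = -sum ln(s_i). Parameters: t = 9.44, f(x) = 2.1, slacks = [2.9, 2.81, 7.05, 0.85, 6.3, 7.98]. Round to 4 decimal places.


Step 1: Compute log-barrier.
ln values: [1.0647, 1.0332, 1.953, -0.1625, 1.8405, 2.0769]
phi = -(1.0647 + 1.0332 + 1.953 - 0.1625 + 1.8405 + 2.0769) = -7.8059
Step 2: Compute augmented objective.
t*f(x) = 9.44*2.1 = 19.824
Total = 19.824 - 7.8059 = 12.0181


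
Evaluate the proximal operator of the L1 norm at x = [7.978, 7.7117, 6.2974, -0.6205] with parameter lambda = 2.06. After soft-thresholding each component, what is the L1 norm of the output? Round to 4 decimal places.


Soft-thresholding with lambda = 2.06:
prox(7.978) = sign(7.978)*max(|7.978| - 2.06, 0) = 5.918
prox(7.7117) = sign(7.7117)*max(|7.7117| - 2.06, 0) = 5.6517
prox(6.2974) = sign(6.2974)*max(|6.2974| - 2.06, 0) = 4.2374
prox(-0.6205) = sign(-0.6205)*max(|-0.6205| - 2.06, 0) = 0.0
prox(x) = [5.918, 5.6517, 4.2374, 0.0]
||prox(x)||_1 = 5.918 + 5.6517 + 4.2374 + 0.0 = 15.8071


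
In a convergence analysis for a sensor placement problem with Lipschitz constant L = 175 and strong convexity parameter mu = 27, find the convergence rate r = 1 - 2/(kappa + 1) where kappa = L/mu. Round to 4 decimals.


Step 1: Compute the condition number.
kappa = L/mu = 175/27 = 6.4815
Step 2: Compute the convergence rate.
r = 1 - 2/(kappa + 1) = 1 - 2*mu/(L + mu) = (L - mu)/(L + mu) = 148/202 = 0.7327
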